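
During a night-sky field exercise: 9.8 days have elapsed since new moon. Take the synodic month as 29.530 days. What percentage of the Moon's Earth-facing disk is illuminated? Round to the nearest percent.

Elongation θ = 360° × 9.8/29.530 ≈ 119.5°.
Illuminated fraction = (1 − cos 119.5°)/2 = (1 − (-0.492))/2 ≈ 0.746, so 75%.

75%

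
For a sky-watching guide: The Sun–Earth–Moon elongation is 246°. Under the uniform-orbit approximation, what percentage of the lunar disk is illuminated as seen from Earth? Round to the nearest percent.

70%

Half-versine of 246°: (1 − (-0.407))/2 = 0.703, i.e. 70%.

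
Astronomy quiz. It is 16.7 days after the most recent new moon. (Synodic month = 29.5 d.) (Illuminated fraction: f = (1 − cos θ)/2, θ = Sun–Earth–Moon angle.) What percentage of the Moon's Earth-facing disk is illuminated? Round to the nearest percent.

96%

The Moon has covered 16.7/29.5 of its cycle, so θ ≈ 360° × 16.7/29.5 = 203.8°.
With cos θ = (-0.915), the lit fraction is (1 − (-0.915))/2 ≈ 0.957, so 96%.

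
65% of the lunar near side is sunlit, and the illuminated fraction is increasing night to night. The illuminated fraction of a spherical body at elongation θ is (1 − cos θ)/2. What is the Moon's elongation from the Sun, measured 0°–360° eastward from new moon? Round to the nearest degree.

Invert f = (1 − cos θ)/2 to get cos θ = 1 − 2(0.65) = -0.300, hence θ₀ = arccos -0.300 = 107.5°.
The Moon is waxing (0°–180°), so θ = 107.5° directly.

107°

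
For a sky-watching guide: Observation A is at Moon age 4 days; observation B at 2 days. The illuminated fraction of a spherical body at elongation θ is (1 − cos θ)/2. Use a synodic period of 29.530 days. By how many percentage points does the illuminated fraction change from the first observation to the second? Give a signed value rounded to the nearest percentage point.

-13 percentage points

First observation: θ = 360°·4/29.530 = 48.8°, so f = 0.170.
Second observation: θ = 24.4°, f = 0.045.
Δf = 0.045 − 0.170 = -0.126, i.e. -13 pp.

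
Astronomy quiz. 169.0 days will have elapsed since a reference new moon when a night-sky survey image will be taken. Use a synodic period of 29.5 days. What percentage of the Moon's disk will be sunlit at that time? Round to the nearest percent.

169.0/29.5 = 5.729 lunations, so 5 complete cycles and 21.50 d into the next.
The Moon has covered 21.50/29.5 of its cycle, so θ ≈ 360° × 21.50/29.5 = 262.4°.
cos 262.4° = (-0.133), so f = (1 − (-0.133))/2 = 0.566, so 57%.

57%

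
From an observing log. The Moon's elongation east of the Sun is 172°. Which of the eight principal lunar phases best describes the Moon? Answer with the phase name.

full moon

172° lies in the full moon sector of the 8-phase cycle.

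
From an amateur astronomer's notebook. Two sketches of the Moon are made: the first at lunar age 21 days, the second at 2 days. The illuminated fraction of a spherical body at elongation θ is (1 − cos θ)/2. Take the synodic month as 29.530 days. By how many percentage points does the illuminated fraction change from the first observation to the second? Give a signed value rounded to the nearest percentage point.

θ₁ = 360° × 21/29.530 = 256.0°, f₁ = (1 − cos θ₁)/2 = 0.621.
θ₂ = 360° × 2/29.530 = 24.4°, f₂ = (1 − cos θ₂)/2 = 0.045.
Change = f₂ − f₁ = -0.576 → -58 percentage points.

-58 percentage points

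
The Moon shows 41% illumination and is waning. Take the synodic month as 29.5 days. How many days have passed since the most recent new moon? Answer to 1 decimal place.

From f = (1 − cos θ)/2: cos θ = 1 − 2×0.41 = 0.180; arccos → 79.6°.
Since the Moon is past full (waning), take the reflex angle: θ = 360° − 79.6° = 280.4°.
That fraction of the synodic month is 280.4/360 × 29.5 d ≈ 22.97 d.

23.0 days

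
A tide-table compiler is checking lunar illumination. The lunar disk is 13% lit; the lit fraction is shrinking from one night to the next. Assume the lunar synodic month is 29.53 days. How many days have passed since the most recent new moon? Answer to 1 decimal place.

From f = (1 − cos θ)/2: cos θ = 1 − 2×0.13 = 0.740; arccos → 42.3°.
Waning ⇒ past full, so θ = 360° − 42.3° = 317.7°.
That fraction of the synodic month is 317.7/360 × 29.53 d ≈ 26.06 d.

26.1 days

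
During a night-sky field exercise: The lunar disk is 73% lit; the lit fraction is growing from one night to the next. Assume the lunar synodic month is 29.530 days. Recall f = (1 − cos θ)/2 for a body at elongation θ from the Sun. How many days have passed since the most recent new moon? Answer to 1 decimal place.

From f = (1 − cos θ)/2: cos θ = 1 − 2×0.73 = -0.460; arccos → 117.4°.
Before full moon the principal value applies: θ = 117.4°.
That fraction of the synodic month is 117.4/360 × 29.530 d ≈ 9.63 d.

9.6 days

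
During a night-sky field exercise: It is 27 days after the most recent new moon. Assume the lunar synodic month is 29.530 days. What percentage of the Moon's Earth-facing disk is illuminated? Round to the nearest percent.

7%

The Moon has covered 27/29.530 of its cycle, so θ ≈ 360° × 27/29.530 = 329.2°.
cos 329.2° = 0.859, so f = (1 − 0.859)/2 = 0.071, so 7%.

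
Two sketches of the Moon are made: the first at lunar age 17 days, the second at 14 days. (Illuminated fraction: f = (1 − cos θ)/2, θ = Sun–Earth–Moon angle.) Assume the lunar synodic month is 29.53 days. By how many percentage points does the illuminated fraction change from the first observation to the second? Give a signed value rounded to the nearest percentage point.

+5 pp

θ₁ = 360° × 17/29.53 = 207.2°, f₁ = (1 − cos θ₁)/2 = 0.945.
θ₂ = 360° × 14/29.53 = 170.7°, f₂ = (1 − cos θ₂)/2 = 0.993.
Change = f₂ − f₁ = +0.049 → +5 percentage points.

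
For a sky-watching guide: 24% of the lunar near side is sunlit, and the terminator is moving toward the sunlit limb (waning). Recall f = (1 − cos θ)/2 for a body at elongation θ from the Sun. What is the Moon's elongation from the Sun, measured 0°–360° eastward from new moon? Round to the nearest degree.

From f = (1 − cos θ)/2: cos θ = 1 − 2×0.24 = 0.520; arccos → 58.7°.
A waning Moon lies in 180°–360°, so θ = 360° − 58.7° = 301.3°.

301°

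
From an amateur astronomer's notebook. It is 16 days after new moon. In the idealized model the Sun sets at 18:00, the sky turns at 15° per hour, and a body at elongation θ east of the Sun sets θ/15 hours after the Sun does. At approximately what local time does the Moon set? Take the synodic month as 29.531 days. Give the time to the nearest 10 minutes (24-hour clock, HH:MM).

07:00

The Moon has covered 16/29.531 of its cycle, so θ ≈ 360° × 16/29.531 = 195.0°.
At 15° of sky rotation per hour, 195.0° corresponds to a 13.00 h lag.
18:00 + 13.003 h ≈ 07:00 → 07:00 to the nearest ten minutes.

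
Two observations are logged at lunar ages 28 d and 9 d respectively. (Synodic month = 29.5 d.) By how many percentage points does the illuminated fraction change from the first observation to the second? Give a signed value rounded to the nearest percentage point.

+64 pp

θ₁ = 360° × 28/29.5 = 341.7°, f₁ = (1 − cos θ₁)/2 = 0.025.
θ₂ = 360° × 9/29.5 = 109.8°, f₂ = (1 − cos θ₂)/2 = 0.670.
Change = f₂ − f₁ = +0.644 → +64 percentage points.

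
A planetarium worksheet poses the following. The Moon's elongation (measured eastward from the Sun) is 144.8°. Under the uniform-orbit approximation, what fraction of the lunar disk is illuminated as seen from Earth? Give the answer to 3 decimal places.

0.909

Half-versine of 144.8°: (1 − (-0.817))/2 = 0.909.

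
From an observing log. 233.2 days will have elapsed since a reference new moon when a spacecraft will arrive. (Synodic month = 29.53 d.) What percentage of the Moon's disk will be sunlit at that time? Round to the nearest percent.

Reduce mod P: 233.2 − 7×29.53 = 26.49 d into the current lunation.
The Moon has covered 26.49/29.53 of its cycle, so θ ≈ 360° × 26.49/29.53 = 322.9°.
cos 322.9° = 0.798, so f = (1 − 0.798)/2 = 0.101, so 10%.

10%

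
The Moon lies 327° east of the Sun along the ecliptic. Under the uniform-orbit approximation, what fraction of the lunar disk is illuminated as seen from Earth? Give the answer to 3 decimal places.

0.081

cos 327° = 0.839, so f = (1 − 0.839)/2 = 0.081.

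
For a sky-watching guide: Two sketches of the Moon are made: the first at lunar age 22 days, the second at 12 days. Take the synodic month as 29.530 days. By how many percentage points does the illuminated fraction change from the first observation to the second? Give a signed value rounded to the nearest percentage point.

θ₁ = 360° × 22/29.530 = 268.2°, f₁ = (1 − cos θ₁)/2 = 0.516.
θ₂ = 360° × 12/29.530 = 146.3°, f₂ = (1 − cos θ₂)/2 = 0.916.
Change = f₂ − f₁ = +0.400 → +40 percentage points.

+40 pp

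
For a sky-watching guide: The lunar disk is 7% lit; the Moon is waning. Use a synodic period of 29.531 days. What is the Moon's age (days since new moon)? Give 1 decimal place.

27.0 days

From f = (1 − cos θ)/2: cos θ = 1 − 2×0.07 = 0.860; arccos → 30.7°.
Waning ⇒ past full, so θ = 360° − 30.7° = 329.3°.
That fraction of the synodic month is 329.3/360 × 29.531 d ≈ 27.01 d.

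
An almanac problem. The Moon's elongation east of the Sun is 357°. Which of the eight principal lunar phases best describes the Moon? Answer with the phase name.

The new moon sector spans roughly -22°–22°; 357° falls inside it.

new moon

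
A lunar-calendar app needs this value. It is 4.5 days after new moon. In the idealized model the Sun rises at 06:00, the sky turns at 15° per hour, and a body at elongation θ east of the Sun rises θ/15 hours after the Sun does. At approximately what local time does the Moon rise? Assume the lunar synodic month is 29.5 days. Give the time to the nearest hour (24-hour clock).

The Moon has covered 4.5/29.5 of its cycle, so θ ≈ 360° × 4.5/29.5 = 54.9°.
At 15° of sky rotation per hour, 54.9° corresponds to a 3.66 h lag.
06:00 + 3.66 h ≈ 09:40 → 10:00 to the nearest hour.

10:00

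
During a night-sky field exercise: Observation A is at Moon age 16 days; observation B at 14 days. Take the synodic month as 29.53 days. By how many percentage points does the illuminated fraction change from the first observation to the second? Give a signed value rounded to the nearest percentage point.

+1 pp

First observation: θ = 360°·16/29.53 = 195.1°, so f = 0.983.
Second observation: θ = 170.7°, f = 0.993.
Δf = 0.993 − 0.983 = +0.011, i.e. +1 pp.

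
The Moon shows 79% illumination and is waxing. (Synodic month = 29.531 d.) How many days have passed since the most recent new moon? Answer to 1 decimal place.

10.3 days

Invert f = (1 − cos θ)/2 to get cos θ = 1 − 2(0.79) = -0.580, hence θ₀ = arccos -0.580 = 125.5°.
Waxing ⇒ before full, so θ = 125.5°.
Age = 29.531 × 125.5°/360° ≈ 10.29 days.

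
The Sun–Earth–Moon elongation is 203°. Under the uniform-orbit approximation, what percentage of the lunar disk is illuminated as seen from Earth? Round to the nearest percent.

cos 203° = (-0.921), so f = (1 − (-0.921))/2 = 0.960, i.e. 96%.

96%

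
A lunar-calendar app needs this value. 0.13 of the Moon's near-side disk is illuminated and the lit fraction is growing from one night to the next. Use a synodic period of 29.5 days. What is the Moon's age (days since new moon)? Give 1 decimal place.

From f = (1 − cos θ)/2: cos θ = 1 − 2×0.13 = 0.740; arccos → 42.3°.
Before full moon the principal value applies: θ = 42.3°.
Age = 29.5 × 42.3°/360° ≈ 3.46 days.

3.5 days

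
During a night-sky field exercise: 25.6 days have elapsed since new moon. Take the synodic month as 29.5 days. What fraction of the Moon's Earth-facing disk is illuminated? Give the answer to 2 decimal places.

0.16

Elongation θ = 360° × 25.6/29.5 ≈ 312.4°.
Illuminated fraction = (1 − cos 312.4°)/2 = (1 − 0.674)/2 ≈ 0.163.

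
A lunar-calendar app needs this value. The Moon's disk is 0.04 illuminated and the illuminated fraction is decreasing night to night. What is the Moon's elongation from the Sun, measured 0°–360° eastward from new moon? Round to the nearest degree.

From f = (1 − cos θ)/2: cos θ = 1 − 2×0.04 = 0.920; arccos → 23.1°.
Since the Moon is past full (waning), take the reflex angle: θ = 360° − 23.1° = 336.9°.

337°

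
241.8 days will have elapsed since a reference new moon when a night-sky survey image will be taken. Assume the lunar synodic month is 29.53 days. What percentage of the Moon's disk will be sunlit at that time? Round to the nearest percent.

31%

241.8/29.53 = 8.188 lunations, so 8 complete cycles and 5.56 d into the next.
The Moon has covered 5.56/29.53 of its cycle, so θ ≈ 360° × 5.56/29.53 = 67.8°.
With cos θ = 0.378, the lit fraction is (1 − 0.378)/2 ≈ 0.311, so 31%.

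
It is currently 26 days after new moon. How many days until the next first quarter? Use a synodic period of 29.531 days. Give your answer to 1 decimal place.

First quarter is 0.25 of the way through the cycle: age 0.25 × 29.531 = 7.383 d.
This lunation's first quarter (7.383 d) has passed, so add one period: 36.914 − 26 = 10.914 days.

10.9 days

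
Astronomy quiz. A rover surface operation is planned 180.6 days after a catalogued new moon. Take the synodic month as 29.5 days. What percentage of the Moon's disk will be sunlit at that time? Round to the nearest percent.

14%

180.6/29.5 = 6.122 lunations, so 6 complete cycles and 3.60 d into the next.
The Moon has covered 3.60/29.5 of its cycle, so θ ≈ 360° × 3.60/29.5 = 43.9°.
With cos θ = 0.720, the lit fraction is (1 − 0.720)/2 ≈ 0.140, so 14%.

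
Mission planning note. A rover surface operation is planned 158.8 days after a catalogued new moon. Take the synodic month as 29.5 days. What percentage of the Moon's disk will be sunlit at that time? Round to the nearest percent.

87%

Reduce mod P: 158.8 − 5×29.5 = 11.30 d into the current lunation.
Elongation θ = 360° × 11.30/29.5 ≈ 137.9°.
cos 137.9° = (-0.742), so f = (1 − (-0.742))/2 = 0.871, so 87%.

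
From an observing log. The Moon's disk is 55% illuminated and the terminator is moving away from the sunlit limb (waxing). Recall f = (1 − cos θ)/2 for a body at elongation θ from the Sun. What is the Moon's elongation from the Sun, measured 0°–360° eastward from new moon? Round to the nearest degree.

96°

Invert f = (1 − cos θ)/2 to get cos θ = 1 − 2(0.55) = -0.100, hence θ₀ = arccos -0.100 = 95.7°.
Waxing ⇒ before full, so θ = 95.7°.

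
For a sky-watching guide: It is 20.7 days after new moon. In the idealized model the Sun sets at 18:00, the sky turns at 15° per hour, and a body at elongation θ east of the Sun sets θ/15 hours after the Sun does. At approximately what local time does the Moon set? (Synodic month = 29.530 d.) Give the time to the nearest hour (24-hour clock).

Phase angle: θ = 360°·(20.7 d)/(29.530 d) = 252.4°.
At 15° of sky rotation per hour, 252.4° corresponds to a 16.82 h lag.
18:00 + 16.82 h ≈ 10:49 → 11:00 to the nearest hour.

11:00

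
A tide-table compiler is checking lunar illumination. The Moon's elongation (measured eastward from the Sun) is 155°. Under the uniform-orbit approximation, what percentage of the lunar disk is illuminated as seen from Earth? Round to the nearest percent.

95%

cos 155° = (-0.906), so f = (1 − (-0.906))/2 = 0.953, i.e. 95%.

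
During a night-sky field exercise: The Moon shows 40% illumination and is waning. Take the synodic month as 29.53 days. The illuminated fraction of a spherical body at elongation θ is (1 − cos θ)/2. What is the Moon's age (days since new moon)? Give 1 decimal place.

23.1 days

cos θ = 1 − 2f = 0.200, giving a principal value of 78.5°.
Waning ⇒ past full, so θ = 360° − 78.5° = 281.5°.
At 360°/29.53 d per day, 281.5° corresponds to 23.09 days.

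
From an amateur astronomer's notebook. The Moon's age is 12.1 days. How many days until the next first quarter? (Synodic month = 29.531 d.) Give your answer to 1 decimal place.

24.8 days

First quarter is 0.25 of the way through the cycle: age 0.25 × 29.531 = 7.383 d.
Already past this cycle's first quarter; the next is at 7.383 + 29.531 = 36.914 d, so 36.914 − 12.1 = 24.814 days.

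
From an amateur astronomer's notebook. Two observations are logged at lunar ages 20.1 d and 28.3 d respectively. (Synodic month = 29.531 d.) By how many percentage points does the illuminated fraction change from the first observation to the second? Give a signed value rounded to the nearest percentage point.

-69 percentage points

First observation: θ = 360°·20.1/29.531 = 245.0°, so f = 0.711.
Second observation: θ = 345.0°, f = 0.017.
Δf = 0.017 − 0.711 = -0.694, i.e. -69 pp.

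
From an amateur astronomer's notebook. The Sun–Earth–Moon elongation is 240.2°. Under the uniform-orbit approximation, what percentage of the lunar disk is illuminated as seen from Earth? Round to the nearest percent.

cos 240.2° = (-0.497), so f = (1 − (-0.497))/2 = 0.748, i.e. 75%.

75%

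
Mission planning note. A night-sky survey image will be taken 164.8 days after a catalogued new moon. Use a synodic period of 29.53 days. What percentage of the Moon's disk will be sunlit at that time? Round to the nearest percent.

94%

164.8/29.53 = 5.581 lunations, so 5 complete cycles and 17.15 d into the next.
Phase angle: θ = 360°·(17.15 d)/(29.53 d) = 209.1°.
With cos θ = (-0.874), the lit fraction is (1 − (-0.874))/2 ≈ 0.937, so 94%.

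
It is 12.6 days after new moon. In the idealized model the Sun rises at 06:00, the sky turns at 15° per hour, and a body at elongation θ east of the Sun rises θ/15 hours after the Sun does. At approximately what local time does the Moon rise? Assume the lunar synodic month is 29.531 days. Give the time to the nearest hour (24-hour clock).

The Moon has covered 12.6/29.531 of its cycle, so θ ≈ 360° × 12.6/29.531 = 153.6°.
Delay after the Sun = 153.6° / (15°/h) ≈ 10.24 h.
06:00 + 10.24 h ≈ 16:14 → 16:00 to the nearest hour.

16:00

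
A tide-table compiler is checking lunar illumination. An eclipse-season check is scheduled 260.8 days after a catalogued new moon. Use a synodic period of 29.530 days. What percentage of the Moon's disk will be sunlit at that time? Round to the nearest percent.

260.8/29.530 = 8.832 lunations, so 8 complete cycles and 24.56 d into the next.
The Moon has covered 24.56/29.530 of its cycle, so θ ≈ 360° × 24.56/29.530 = 299.4°.
With cos θ = 0.491, the lit fraction is (1 − 0.491)/2 ≈ 0.254, so 25%.

25%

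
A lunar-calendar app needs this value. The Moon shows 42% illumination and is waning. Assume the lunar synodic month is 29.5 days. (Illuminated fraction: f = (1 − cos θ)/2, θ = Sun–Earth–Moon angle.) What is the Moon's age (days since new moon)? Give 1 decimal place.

22.9 days

Invert f = (1 − cos θ)/2 to get cos θ = 1 − 2(0.42) = 0.160, hence θ₀ = arccos 0.160 = 80.8°.
A waning Moon lies in 180°–360°, so θ = 360° − 80.8° = 279.2°.
Age = 29.5 × 279.2°/360° ≈ 22.88 days.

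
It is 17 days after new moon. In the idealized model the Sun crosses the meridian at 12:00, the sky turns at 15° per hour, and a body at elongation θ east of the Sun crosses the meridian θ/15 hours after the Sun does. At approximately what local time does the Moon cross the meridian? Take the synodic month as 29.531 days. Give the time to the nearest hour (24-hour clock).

02:00

Phase angle: θ = 360°·(17 d)/(29.531 d) = 207.2°.
At 15° of sky rotation per hour, 207.2° corresponds to a 13.82 h lag.
12:00 + 13.82 h ≈ 01:49 → 02:00 to the nearest hour.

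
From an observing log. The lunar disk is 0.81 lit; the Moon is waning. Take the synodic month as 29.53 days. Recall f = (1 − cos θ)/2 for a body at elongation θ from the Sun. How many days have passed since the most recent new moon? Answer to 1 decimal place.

19.0 days

From f = (1 − cos θ)/2: cos θ = 1 − 2×0.81 = -0.620; arccos → 128.3°.
A waning Moon lies in 180°–360°, so θ = 360° − 128.3° = 231.7°.
Age = 29.53 × 231.7°/360° ≈ 19.00 days.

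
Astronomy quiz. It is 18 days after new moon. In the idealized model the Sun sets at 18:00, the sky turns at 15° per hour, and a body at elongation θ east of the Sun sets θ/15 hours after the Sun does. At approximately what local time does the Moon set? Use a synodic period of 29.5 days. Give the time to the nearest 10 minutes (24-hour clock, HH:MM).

08:40

Elongation θ = 360° × 18/29.5 ≈ 219.7°.
At 15° of sky rotation per hour, 219.7° corresponds to a 14.64 h lag.
18:00 + 14.644 h ≈ 08:39 → 08:40 to the nearest ten minutes.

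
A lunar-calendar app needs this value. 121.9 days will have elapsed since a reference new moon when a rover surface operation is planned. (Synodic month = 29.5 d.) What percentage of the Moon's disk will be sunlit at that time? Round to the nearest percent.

121.9/29.5 = 4.132 lunations, so 4 complete cycles and 3.90 d into the next.
The Moon has covered 3.90/29.5 of its cycle, so θ ≈ 360° × 3.90/29.5 = 47.6°.
cos 47.6° = 0.674, so f = (1 − 0.674)/2 = 0.163, so 16%.

16%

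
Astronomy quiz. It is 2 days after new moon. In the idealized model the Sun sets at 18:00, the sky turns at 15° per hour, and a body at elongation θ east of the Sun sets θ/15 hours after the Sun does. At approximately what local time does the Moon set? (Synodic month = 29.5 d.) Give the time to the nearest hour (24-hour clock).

Phase angle: θ = 360°·(2 d)/(29.5 d) = 24.4°.
Delay after the Sun = 24.4° / (15°/h) ≈ 1.63 h.
18:00 + 1.63 h ≈ 19:38 → 20:00 to the nearest hour.

20:00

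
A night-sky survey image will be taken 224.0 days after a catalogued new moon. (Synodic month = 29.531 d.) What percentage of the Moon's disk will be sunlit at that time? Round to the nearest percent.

93%

Reduce mod P: 224.0 − 7×29.531 = 17.28 d into the current lunation.
Phase angle: θ = 360°·(17.28 d)/(29.531 d) = 210.7°.
cos 210.7° = (-0.860), so f = (1 − (-0.860))/2 = 0.930, so 93%.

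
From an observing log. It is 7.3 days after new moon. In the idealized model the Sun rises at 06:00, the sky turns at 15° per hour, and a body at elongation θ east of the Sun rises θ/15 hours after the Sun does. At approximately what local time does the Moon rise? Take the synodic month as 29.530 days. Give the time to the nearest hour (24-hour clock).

12:00

The Moon has covered 7.3/29.530 of its cycle, so θ ≈ 360° × 7.3/29.530 = 89.0°.
At 15° of sky rotation per hour, 89.0° corresponds to a 5.93 h lag.
06:00 + 5.93 h ≈ 11:56 → 12:00 to the nearest hour.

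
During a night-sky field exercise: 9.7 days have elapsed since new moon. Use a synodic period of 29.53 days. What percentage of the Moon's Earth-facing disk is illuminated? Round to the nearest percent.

74%

The Moon has covered 9.7/29.53 of its cycle, so θ ≈ 360° × 9.7/29.53 = 118.3°.
Illuminated fraction = (1 − cos 118.3°)/2 = (1 − (-0.473))/2 ≈ 0.737, so 74%.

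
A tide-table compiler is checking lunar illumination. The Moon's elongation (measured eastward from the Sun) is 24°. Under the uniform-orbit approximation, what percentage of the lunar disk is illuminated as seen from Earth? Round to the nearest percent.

4%

cos 24° = 0.914, so f = (1 − 0.914)/2 = 0.043, i.e. 4%.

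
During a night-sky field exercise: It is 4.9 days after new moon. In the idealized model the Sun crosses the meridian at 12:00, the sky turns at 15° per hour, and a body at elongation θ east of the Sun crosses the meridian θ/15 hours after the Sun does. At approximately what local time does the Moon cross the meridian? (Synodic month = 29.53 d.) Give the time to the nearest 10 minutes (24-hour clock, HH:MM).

16:00

Elongation θ = 360° × 4.9/29.53 ≈ 59.7°.
The Moon trails the Sun by θ/15 = 59.7/15 ≈ 3.98 hours.
12:00 + 3.982 h ≈ 15:59 → 16:00 to the nearest ten minutes.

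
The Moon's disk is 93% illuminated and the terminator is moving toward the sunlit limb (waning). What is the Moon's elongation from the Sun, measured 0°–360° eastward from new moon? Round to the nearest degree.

211°

Invert f = (1 − cos θ)/2 to get cos θ = 1 − 2(0.93) = -0.860, hence θ₀ = arccos -0.860 = 149.3°.
Waning ⇒ past full, so θ = 360° − 149.3° = 210.7°.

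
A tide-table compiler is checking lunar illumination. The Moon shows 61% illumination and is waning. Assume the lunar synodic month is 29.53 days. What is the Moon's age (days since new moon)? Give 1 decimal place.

cos θ = 1 − 2f = -0.220, giving a principal value of 102.7°.
Since the Moon is past full (waning), take the reflex angle: θ = 360° − 102.7° = 257.3°.
That fraction of the synodic month is 257.3/360 × 29.53 d ≈ 21.11 d.

21.1 days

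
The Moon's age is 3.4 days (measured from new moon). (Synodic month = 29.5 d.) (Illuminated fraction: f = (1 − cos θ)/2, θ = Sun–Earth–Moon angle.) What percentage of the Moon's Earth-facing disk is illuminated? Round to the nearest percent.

13%

Elongation θ = 360° × 3.4/29.5 ≈ 41.5°.
Illuminated fraction = (1 − cos 41.5°)/2 = (1 − 0.749)/2 ≈ 0.125, so 13%.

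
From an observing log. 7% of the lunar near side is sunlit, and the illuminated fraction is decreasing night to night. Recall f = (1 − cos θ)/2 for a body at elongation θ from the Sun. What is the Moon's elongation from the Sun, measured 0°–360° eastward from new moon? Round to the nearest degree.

Invert f = (1 − cos θ)/2 to get cos θ = 1 − 2(0.07) = 0.860, hence θ₀ = arccos 0.860 = 30.7°.
Since the Moon is past full (waning), take the reflex angle: θ = 360° − 30.7° = 329.3°.

329°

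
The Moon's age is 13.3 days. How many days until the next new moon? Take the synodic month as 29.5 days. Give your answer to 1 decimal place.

16.2 days

One full lunation from the last new moon is 29.5 d; remaining = 29.5 − 13.3 = 16.200 d.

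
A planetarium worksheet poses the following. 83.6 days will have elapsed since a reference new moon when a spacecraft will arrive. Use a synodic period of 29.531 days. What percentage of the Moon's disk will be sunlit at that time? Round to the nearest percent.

83.6/29.531 = 2.831 lunations, so 2 complete cycles and 24.54 d into the next.
Phase angle: θ = 360°·(24.54 d)/(29.531 d) = 299.1°.
cos 299.1° = 0.487, so f = (1 − 0.487)/2 = 0.257, so 26%.

26%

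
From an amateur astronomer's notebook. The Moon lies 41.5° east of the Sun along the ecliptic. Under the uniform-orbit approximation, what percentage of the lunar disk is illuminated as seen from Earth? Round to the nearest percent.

13%

Half-versine of 41.5°: (1 − 0.749)/2 = 0.126, i.e. 13%.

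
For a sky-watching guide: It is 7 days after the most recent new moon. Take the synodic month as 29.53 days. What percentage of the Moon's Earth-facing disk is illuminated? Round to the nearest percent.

The Moon has covered 7/29.53 of its cycle, so θ ≈ 360° × 7/29.53 = 85.3°.
With cos θ = 0.081, the lit fraction is (1 − 0.081)/2 ≈ 0.459, so 46%.

46%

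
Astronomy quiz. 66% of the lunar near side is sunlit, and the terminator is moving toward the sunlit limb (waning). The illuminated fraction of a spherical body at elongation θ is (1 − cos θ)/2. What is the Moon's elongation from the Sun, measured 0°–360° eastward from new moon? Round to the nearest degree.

251°

From f = (1 − cos θ)/2: cos θ = 1 − 2×0.66 = -0.320; arccos → 108.7°.
Since the Moon is past full (waning), take the reflex angle: θ = 360° − 108.7° = 251.3°.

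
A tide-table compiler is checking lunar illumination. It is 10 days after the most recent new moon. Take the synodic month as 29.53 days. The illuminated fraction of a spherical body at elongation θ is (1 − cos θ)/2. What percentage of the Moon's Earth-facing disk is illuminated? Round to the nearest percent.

76%

The Moon has covered 10/29.53 of its cycle, so θ ≈ 360° × 10/29.53 = 121.9°.
cos 121.9° = (-0.529), so f = (1 − (-0.529))/2 = 0.764, so 76%.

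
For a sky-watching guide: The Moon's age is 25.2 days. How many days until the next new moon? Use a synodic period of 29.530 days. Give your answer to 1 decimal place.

4.3 days

One full lunation from the last new moon is 29.530 d; remaining = 29.530 − 25.2 = 4.330 d.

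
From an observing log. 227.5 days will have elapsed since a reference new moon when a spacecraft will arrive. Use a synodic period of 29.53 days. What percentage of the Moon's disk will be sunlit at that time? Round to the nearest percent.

Reduce mod P: 227.5 − 7×29.53 = 20.79 d into the current lunation.
The Moon has covered 20.79/29.53 of its cycle, so θ ≈ 360° × 20.79/29.53 = 253.5°.
cos 253.5° = (-0.285), so f = (1 − (-0.285))/2 = 0.642, so 64%.

64%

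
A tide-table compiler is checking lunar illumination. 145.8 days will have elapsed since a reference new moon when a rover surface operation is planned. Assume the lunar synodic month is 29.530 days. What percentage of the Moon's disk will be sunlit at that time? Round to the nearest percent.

4%

145.8 d spans 4 complete synodic months (4 × 29.530 = 118.12 d) plus 27.68 d.
Elongation θ = 360° × 27.68/29.530 ≈ 337.4°.
With cos θ = 0.924, the lit fraction is (1 − 0.924)/2 ≈ 0.038, so 4%.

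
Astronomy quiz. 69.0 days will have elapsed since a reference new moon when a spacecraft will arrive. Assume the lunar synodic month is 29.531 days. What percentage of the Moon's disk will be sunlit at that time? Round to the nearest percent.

76%

Reduce mod P: 69.0 − 2×29.531 = 9.94 d into the current lunation.
Phase angle: θ = 360°·(9.94 d)/(29.531 d) = 121.1°.
Illuminated fraction = (1 − cos 121.1°)/2 = (1 − (-0.517))/2 ≈ 0.759, so 76%.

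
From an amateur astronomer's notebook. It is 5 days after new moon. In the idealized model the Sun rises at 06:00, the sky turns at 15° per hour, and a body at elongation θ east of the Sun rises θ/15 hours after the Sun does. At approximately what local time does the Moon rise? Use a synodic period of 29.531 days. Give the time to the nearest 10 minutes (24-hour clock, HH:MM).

The Moon has covered 5/29.531 of its cycle, so θ ≈ 360° × 5/29.531 = 61.0°.
Delay after the Sun = 61.0° / (15°/h) ≈ 4.06 h.
06:00 + 4.064 h ≈ 10:04 → 10:00 to the nearest ten minutes.

10:00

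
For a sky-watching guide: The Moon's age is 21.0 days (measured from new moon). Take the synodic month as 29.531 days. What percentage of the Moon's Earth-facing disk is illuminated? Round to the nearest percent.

62%

Elongation θ = 360° × 21.0/29.531 ≈ 256.0°.
With cos θ = (-0.242), the lit fraction is (1 − (-0.242))/2 ≈ 0.621, so 62%.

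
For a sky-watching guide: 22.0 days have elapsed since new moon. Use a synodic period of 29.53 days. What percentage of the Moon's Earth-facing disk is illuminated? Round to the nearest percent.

The Moon has covered 22.0/29.53 of its cycle, so θ ≈ 360° × 22.0/29.53 = 268.2°.
Illuminated fraction = (1 − cos 268.2°)/2 = (1 − (-0.031))/2 ≈ 0.516, so 52%.

52%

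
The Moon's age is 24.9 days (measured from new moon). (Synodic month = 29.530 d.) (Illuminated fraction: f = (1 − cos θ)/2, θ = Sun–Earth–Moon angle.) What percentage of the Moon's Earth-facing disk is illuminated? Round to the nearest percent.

22%

Phase angle: θ = 360°·(24.9 d)/(29.530 d) = 303.6°.
cos 303.6° = 0.553, so f = (1 − 0.553)/2 = 0.224, so 22%.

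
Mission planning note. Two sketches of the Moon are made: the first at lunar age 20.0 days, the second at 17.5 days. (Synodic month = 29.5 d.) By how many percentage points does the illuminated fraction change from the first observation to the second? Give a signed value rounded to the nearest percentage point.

First observation: θ = 360°·20.0/29.5 = 244.1°, so f = 0.719.
Second observation: θ = 213.6°, f = 0.917.
Δf = 0.917 − 0.719 = +0.198, i.e. +20 pp.

+20 pp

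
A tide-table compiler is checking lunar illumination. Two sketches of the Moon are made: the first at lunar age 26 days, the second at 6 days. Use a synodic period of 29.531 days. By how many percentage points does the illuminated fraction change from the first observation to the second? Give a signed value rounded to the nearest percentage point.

θ₁ = 360° × 26/29.531 = 317.0°, f₁ = (1 − cos θ₁)/2 = 0.135.
θ₂ = 360° × 6/29.531 = 73.1°, f₂ = (1 − cos θ₂)/2 = 0.355.
Change = f₂ − f₁ = +0.220 → +22 percentage points.

+22 pp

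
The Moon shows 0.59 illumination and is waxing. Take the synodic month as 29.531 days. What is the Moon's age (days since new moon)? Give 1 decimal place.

8.2 days

From f = (1 − cos θ)/2: cos θ = 1 − 2×0.59 = -0.180; arccos → 100.4°.
The Moon is waxing (0°–180°), so θ = 100.4° directly.
Age = 29.531 × 100.4°/360° ≈ 8.23 days.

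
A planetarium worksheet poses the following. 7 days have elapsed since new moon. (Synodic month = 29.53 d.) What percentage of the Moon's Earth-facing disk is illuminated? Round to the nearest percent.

46%

Elongation θ = 360° × 7/29.53 ≈ 85.3°.
Illuminated fraction = (1 − cos 85.3°)/2 = (1 − 0.081)/2 ≈ 0.459, so 46%.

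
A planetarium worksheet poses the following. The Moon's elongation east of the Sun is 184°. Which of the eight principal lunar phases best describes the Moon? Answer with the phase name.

184° lies in the full moon sector of the 8-phase cycle.

full moon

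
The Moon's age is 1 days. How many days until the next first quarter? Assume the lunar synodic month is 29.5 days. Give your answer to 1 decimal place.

6.4 days

First quarter occurs at elongation 90°, i.e. at age 29.5 × 90/360 = 7.375 d.
That is 7.375 − 1 = 6.375 days ahead.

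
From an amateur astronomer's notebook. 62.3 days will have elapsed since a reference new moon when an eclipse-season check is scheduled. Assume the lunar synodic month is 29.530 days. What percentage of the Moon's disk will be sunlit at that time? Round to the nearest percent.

Reduce mod P: 62.3 − 2×29.530 = 3.24 d into the current lunation.
The Moon has covered 3.24/29.530 of its cycle, so θ ≈ 360° × 3.24/29.530 = 39.5°.
cos 39.5° = 0.772, so f = (1 − 0.772)/2 = 0.114, so 11%.

11%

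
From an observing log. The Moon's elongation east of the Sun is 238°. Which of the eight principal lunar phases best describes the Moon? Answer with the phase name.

238° lies in the waning gibbous sector of the 8-phase cycle.

waning gibbous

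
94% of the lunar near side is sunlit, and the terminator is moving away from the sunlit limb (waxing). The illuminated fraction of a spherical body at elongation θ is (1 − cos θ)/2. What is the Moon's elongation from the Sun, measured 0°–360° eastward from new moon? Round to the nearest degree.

152°

From f = (1 − cos θ)/2: cos θ = 1 − 2×0.94 = -0.880; arccos → 151.6°.
Waxing ⇒ before full, so θ = 151.6°.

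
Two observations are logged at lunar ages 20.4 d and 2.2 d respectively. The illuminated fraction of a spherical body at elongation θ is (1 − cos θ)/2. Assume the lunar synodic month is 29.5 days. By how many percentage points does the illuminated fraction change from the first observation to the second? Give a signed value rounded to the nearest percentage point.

θ₁ = 360° × 20.4/29.5 = 248.9°, f₁ = (1 − cos θ₁)/2 = 0.680.
θ₂ = 360° × 2.2/29.5 = 26.8°, f₂ = (1 − cos θ₂)/2 = 0.054.
Change = f₂ − f₁ = -0.626 → -63 percentage points.

-63 percentage points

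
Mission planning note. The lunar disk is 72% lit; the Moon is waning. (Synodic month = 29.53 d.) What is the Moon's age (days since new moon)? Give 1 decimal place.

20.0 days

Invert f = (1 − cos θ)/2 to get cos θ = 1 − 2(0.72) = -0.440, hence θ₀ = arccos -0.440 = 116.1°.
Since the Moon is past full (waning), take the reflex angle: θ = 360° − 116.1° = 243.9°.
Age = 29.53 × 243.9°/360° ≈ 20.01 days.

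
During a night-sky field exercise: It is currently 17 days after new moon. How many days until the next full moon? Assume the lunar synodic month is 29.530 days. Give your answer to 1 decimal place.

27.3 days

Full moon is 0.5 of the way through the cycle: age 0.5 × 29.530 = 14.765 d.
Already past this cycle's full moon; the next is at 14.765 + 29.530 = 44.295 d, so 44.295 − 17 = 27.295 days.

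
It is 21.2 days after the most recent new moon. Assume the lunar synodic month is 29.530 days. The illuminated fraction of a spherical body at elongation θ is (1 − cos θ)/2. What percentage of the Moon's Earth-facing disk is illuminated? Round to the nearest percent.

Elongation θ = 360° × 21.2/29.530 ≈ 258.4°.
Illuminated fraction = (1 − cos 258.4°)/2 = (1 − (-0.200))/2 ≈ 0.600, so 60%.

60%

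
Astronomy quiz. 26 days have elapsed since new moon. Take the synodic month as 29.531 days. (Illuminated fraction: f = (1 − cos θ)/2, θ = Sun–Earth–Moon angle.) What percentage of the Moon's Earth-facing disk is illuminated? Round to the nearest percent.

Phase angle: θ = 360°·(26 d)/(29.531 d) = 317.0°.
cos 317.0° = 0.731, so f = (1 − 0.731)/2 = 0.135, so 13%.

13%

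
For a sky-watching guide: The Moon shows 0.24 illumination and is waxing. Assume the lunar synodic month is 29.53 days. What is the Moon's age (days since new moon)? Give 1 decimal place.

4.8 days

cos θ = 1 − 2f = 0.520, giving a principal value of 58.7°.
The Moon is waxing (0°–180°), so θ = 58.7° directly.
At 360°/29.53 d per day, 58.7° corresponds to 4.81 days.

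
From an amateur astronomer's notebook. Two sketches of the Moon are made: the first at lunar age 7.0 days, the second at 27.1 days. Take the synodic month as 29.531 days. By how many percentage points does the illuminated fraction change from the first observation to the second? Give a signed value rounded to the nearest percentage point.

-39 percentage points

First observation: θ = 360°·7.0/29.531 = 85.3°, so f = 0.459.
Second observation: θ = 330.4°, f = 0.065.
Δf = 0.065 − 0.459 = -0.394, i.e. -39 pp.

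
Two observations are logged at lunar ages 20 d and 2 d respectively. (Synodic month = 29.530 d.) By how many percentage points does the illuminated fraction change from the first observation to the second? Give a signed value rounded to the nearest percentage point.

-68 percentage points

θ₁ = 360° × 20/29.530 = 243.8°, f₁ = (1 − cos θ₁)/2 = 0.721.
θ₂ = 360° × 2/29.530 = 24.4°, f₂ = (1 − cos θ₂)/2 = 0.045.
Change = f₂ − f₁ = -0.676 → -68 percentage points.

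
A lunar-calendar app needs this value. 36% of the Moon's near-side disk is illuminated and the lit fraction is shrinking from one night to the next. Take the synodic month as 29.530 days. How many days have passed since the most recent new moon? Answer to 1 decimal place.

From f = (1 − cos θ)/2: cos θ = 1 − 2×0.36 = 0.280; arccos → 73.7°.
A waning Moon lies in 180°–360°, so θ = 360° − 73.7° = 286.3°.
At 360°/29.530 d per day, 286.3° corresponds to 23.48 days.

23.5 days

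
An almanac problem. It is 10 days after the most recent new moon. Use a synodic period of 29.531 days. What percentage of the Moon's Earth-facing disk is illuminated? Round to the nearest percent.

76%

Elongation θ = 360° × 10/29.531 ≈ 121.9°.
Illuminated fraction = (1 − cos 121.9°)/2 = (1 − (-0.529))/2 ≈ 0.764, so 76%.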